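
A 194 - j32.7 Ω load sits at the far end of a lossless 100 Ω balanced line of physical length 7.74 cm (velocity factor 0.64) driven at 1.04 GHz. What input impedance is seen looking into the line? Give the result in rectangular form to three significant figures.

Z_in ≈ 139 + j74.7 Ω

λ = v/f = 0.64·c / 1.04 GHz = 0.185 m
βl = 2π·l/λ = 2π × 0.419 = 151°
tan(βl) = tan(151°) = -0.556
Z_in = Z_0·(Z_L + jZ_0·tanβl)/(Z_0 + jZ_L·tanβl)
     = 100·(194 − j88.3)/(81.8 − j108)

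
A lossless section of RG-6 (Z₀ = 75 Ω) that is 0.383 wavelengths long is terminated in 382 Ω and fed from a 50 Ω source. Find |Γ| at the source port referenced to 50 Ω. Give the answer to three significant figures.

|Γ| ≈ 0.704

βl = 2π × 0.383 = 138°
tan(βl) = -0.904
Z_in = Z_0·(Z_L + jZ_0·tanβl)/(Z_0 + jZ_L·tanβl) = 31.3 + j76.2 Ω
Γ_s = (Z_in − Z_s)/(Z_in + Z_s) = (-18.7 + j76.2)/(81.3 + j76.2), |Γ_s| = 0.704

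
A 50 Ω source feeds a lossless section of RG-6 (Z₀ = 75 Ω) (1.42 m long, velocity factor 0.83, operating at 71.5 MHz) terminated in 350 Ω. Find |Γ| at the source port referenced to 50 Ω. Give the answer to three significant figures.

λ = v/f = 0.83·c / 71.5 MHz = 3.48 m
βl = 2π·l/λ = 2π × 0.408 = 147°
tan(βl) = -0.655
Z_in = Z_0·(Z_L + jZ_0·tanβl)/(Z_0 + jZ_L·tanβl) = 48.4 + j98.7 Ω
Γ_s = (Z_in − Z_s)/(Z_in + Z_s) = (-1.61 + j98.7)/(98.4 + j98.7), |Γ_s| = 0.708

|Γ| ≈ 0.708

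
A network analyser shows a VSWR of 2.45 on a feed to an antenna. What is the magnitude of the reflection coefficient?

|Γ| ≈ 0.42

|Γ| = (S − 1)/(S + 1) = (2.45 − 1)/(2.45 + 1) = 1.45/3.45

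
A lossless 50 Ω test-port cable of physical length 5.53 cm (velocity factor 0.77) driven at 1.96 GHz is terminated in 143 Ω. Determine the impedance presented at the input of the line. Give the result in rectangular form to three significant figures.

λ = v/f = 0.77·c / 1.96 GHz = 0.118 m
βl = 2π·l/λ = 2π × 0.469 = 169°
tan(βl) = tan(169°) = -0.196
Z_in = Z_0·(Z_L + jZ_0·tanβl)/(Z_0 + jZ_L·tanβl)
     = 50·(143 − j9.79)/(50 − j28)

Z_in ≈ 113 + j53.5 Ω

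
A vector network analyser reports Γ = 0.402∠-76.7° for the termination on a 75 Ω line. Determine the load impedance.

Z_L = Z_0·(1 + Γ)/(1 − Γ) = 75·(1.09 − j0.391)/(0.908 + j0.391)

Z_L ≈ 64.4 − j60.1 Ω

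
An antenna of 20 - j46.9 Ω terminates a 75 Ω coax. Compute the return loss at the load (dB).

Γ = (-55 − j46.9)/(95 − j46.9), |Γ| = 0.682
RL = −20·log₁₀|Γ| = −20·log₁₀(0.682)

RL ≈ 3.32 dB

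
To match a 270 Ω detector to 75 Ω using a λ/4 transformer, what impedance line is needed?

Z_qwt ≈ 142 Ω

Z_qwt = √(Z_0·R_L) = √(75 × 270) = √20250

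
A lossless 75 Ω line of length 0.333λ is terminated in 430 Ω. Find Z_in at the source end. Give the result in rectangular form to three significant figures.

Z_in ≈ 17.2 + j41.4 Ω

βl = 2π × 0.333 = 120°
tan(βl) = tan(120°) = -1.74
Z_in = Z_0·(Z_L + jZ_0·tanβl)/(Z_0 + jZ_L·tanβl)
     = 75·(430 − j131)/(75 − j748)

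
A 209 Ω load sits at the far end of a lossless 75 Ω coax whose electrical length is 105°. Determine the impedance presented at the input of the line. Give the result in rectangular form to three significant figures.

tan(βl) = tan(105°) = -3.73
Z_in = Z_0·(Z_L + jZ_0·tanβl)/(Z_0 + jZ_L·tanβl)
     = 75·(209 − j280)/(75 − j780)

Z_in ≈ 28.6 + j17.3 Ω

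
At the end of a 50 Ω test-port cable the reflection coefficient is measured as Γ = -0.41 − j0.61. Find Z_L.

Z_L ≈ 9.74 − j25.8 Ω

Z_L = Z_0·(1 + Γ)/(1 − Γ) = 50·(0.59 − j0.61)/(1.41 + j0.61)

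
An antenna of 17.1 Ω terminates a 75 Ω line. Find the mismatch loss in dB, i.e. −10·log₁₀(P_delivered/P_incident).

Γ = (17.1 − 75)/(17.1 + 75) = -0.629
|Γ|² = 0.395, so P_del/P_inc = 1 − |Γ|² = 0.605
ML = −10·log₁₀(1 − |Γ|²)

mismatch loss ≈ 2.18 dB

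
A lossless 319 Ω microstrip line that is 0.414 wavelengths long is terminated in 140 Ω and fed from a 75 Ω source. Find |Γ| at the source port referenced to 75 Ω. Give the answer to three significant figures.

βl = 2π × 0.414 = 149°
tan(βl) = -0.6
Z_in = Z_0·(Z_L + jZ_0·tanβl)/(Z_0 + jZ_L·tanβl) = 178 − j144 Ω
Γ_s = (Z_in − Z_s)/(Z_in + Z_s) = (103 − j144)/(253 − j144), |Γ_s| = 0.609

|Γ| ≈ 0.609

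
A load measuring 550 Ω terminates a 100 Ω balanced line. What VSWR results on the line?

VSWR ≈ 5.5

Γ = (550 − 100)/(550 + 100) = 0.692
VSWR = (1 + 0.692)/(1 − 0.692)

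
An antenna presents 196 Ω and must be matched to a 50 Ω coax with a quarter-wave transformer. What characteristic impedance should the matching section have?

Z_qwt = √(Z_0·R_L) = √(50 × 196) = √9800

Z_qwt ≈ 99 Ω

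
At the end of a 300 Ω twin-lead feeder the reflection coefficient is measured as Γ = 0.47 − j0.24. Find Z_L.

Z_L = Z_0·(1 + Γ)/(1 − Γ) = 300·(1.47 − j0.24)/(0.53 + j0.24)

Z_L ≈ 639 − j425 Ω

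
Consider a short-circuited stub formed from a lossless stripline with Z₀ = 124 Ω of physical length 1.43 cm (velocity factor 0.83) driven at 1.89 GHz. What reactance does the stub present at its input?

λ = v/f = 0.83·c / 1.89 GHz = 0.132 m
βl = 2π·l/λ = 2π × 0.109 = 39.1°
tan(βl) = 0.812
For a short-circuited stub, Z_in = jZ_0·tan(βl)

X_in ≈ 101 Ω (inductive)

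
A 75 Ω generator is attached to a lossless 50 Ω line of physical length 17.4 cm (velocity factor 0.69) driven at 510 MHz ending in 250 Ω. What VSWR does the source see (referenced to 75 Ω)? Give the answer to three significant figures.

λ = v/f = 0.69·c / 510 MHz = 0.406 m
βl = 2π·l/λ = 2π × 0.429 = 154°
tan(βl) = -0.481
Z_in = Z_0·(Z_L + jZ_0·tanβl)/(Z_0 + jZ_L·tanβl) = 45.4 + j85.1 Ω
Γ_s = (Z_in − Z_s)/(Z_in + Z_s) = (-29.6 + j85.1)/(120 + j85.1), |Γ_s| = 0.611
VSWR = (1 + |Γ_s|)/(1 − |Γ_s|)

VSWR ≈ 4.14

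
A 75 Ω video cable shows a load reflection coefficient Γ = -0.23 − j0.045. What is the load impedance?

Z_L = Z_0·(1 + Γ)/(1 − Γ) = 75·(0.77 − j0.045)/(1.23 + j0.045)

Z_L ≈ 46.8 − j4.46 Ω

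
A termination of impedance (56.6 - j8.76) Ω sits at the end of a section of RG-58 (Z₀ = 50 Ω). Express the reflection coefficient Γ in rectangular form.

Γ = (Z_L − Z_0)/(Z_L + Z_0) = (6.6 − j8.76)/(106.6 − j8.76)

Γ ≈ 0.0682 − j0.0766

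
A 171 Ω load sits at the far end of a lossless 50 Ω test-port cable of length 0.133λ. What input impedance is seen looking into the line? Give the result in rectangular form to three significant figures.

Z_in ≈ 24.8 − j38.6 Ω

βl = 2π × 0.133 = 47.9°
tan(βl) = tan(47.9°) = 1.11
Z_in = Z_0·(Z_L + jZ_0·tanβl)/(Z_0 + jZ_L·tanβl)
     = 50·(171 + j55.3)/(50 + j189)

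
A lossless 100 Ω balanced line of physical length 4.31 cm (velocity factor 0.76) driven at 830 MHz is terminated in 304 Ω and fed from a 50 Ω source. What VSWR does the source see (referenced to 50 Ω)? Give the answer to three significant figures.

λ = v/f = 0.76·c / 830 MHz = 0.275 m
βl = 2π·l/λ = 2π × 0.157 = 56.5°
tan(βl) = 1.51
Z_in = Z_0·(Z_L + jZ_0·tanβl)/(Z_0 + jZ_L·tanβl) = 45.2 − j56.4 Ω
Γ_s = (Z_in − Z_s)/(Z_in + Z_s) = (-4.82 − j56.4)/(95.2 − j56.4), |Γ_s| = 0.512
VSWR = (1 + |Γ_s|)/(1 − |Γ_s|)

VSWR ≈ 3.09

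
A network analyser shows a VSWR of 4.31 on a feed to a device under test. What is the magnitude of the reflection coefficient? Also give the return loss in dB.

|Γ| = (S − 1)/(S + 1) = (4.31 − 1)/(4.31 + 1) = 3.31/5.31
RL = −20·log₁₀|Γ| = −20·log₁₀(0.623)

|Γ| ≈ 0.623; return loss ≈ 4.11 dB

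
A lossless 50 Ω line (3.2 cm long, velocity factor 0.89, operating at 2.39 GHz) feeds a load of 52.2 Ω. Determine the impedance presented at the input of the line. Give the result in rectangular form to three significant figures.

λ = v/f = 0.89·c / 2.39 GHz = 0.112 m
βl = 2π·l/λ = 2π × 0.286 = 103°
tan(βl) = tan(103°) = -4.29
Z_in = Z_0·(Z_L + jZ_0·tanβl)/(Z_0 + jZ_L·tanβl)
     = 50·(52.2 − j215)/(50 − j224)

Z_in ≈ 48.1 + j0.916 Ω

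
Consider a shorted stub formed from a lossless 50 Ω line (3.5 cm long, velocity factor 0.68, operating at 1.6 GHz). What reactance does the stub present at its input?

λ = v/f = 0.68·c / 1.6 GHz = 0.128 m
βl = 2π·l/λ = 2π × 0.275 = 98.8°
tan(βl) = -6.44
For a shorted stub, Z_in = jZ_0·tan(βl)

X_in ≈ -322 Ω (capacitive)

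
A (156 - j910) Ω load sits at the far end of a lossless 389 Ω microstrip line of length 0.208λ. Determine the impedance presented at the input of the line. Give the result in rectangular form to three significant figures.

Z_in ≈ 24 + j51.2 Ω

βl = 2π × 0.208 = 74.9°
tan(βl) = tan(74.9°) = 3.7
Z_in = Z_0·(Z_L + jZ_0·tanβl)/(Z_0 + jZ_L·tanβl)
     = 389·(156 + j530)/(3760 + j577)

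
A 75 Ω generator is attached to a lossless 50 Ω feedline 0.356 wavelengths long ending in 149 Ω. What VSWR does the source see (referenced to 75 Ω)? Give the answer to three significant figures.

VSWR ≈ 3.57

βl = 2π × 0.356 = 128°
tan(βl) = -1.27
Z_in = Z_0·(Z_L + jZ_0·tanβl)/(Z_0 + jZ_L·tanβl) = 25.4 + j32.6 Ω
Γ_s = (Z_in − Z_s)/(Z_in + Z_s) = (-49.6 + j32.6)/(100 + j32.6), |Γ_s| = 0.563
VSWR = (1 + |Γ_s|)/(1 − |Γ_s|)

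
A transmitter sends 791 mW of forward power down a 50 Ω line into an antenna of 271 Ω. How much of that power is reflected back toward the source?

P_reflected ≈ 375 mW

Γ = (271 − 50)/(271 + 50) = 0.688
|Γ|² = 0.474
P_refl = |Γ|²·P_inc = 375 mW, P_del = (1 − |Γ|²)·P_inc = 416 mW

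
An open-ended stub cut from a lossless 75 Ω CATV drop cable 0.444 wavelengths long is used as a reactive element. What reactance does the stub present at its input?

βl = 2π × 0.444 = 160°
tan(βl) = -0.367
For an open-ended stub, Z_in = −jZ_0·cot(βl) = −jZ_0/tan(βl)

X_in ≈ 204 Ω (inductive)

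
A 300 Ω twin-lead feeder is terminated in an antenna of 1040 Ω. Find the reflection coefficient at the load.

Γ = (Z_L − Z_0)/(Z_L + Z_0) = (1040 − 300)/(1040 + 300) = 740/1340

Γ = 0.552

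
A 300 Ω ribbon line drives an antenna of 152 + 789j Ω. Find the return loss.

RL ≈ 1.08 dB

Γ = (-148 + j789)/(452 + j789), |Γ| = 0.883
RL = −20·log₁₀|Γ| = −20·log₁₀(0.883)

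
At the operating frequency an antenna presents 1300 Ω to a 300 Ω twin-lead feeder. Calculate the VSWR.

VSWR ≈ 4.33

Γ = (1300 − 300)/(1300 + 300) = 0.625
VSWR = (1 + 0.625)/(1 − 0.625)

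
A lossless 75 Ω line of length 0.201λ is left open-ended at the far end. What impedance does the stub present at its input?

Z_in ≈ −j23.8 Ω

βl = 2π × 0.201 = 72.4°
tan(βl) = 3.14
For an open-ended stub, Z_in = −jZ_0·cot(βl) = −jZ_0/tan(βl)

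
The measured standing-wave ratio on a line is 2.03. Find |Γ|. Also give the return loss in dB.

|Γ| ≈ 0.34; return loss ≈ 9.37 dB

|Γ| = (S − 1)/(S + 1) = (2.03 − 1)/(2.03 + 1) = 1.03/3.03
RL = −20·log₁₀|Γ| = −20·log₁₀(0.34)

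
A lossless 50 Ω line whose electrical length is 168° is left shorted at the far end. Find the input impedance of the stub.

tan(βl) = -0.213
For a shorted stub, Z_in = jZ_0·tan(βl)

Z_in ≈ −j10.6 Ω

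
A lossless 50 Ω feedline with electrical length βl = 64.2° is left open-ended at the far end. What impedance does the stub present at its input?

tan(βl) = 2.07
For an open-ended stub, Z_in = −jZ_0·cot(βl) = −jZ_0/tan(βl)

Z_in ≈ −j24.2 Ω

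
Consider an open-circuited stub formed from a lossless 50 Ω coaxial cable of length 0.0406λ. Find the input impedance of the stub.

Z_in ≈ −j192 Ω

βl = 2π × 0.0406 = 14.6°
tan(βl) = 0.261
For an open-circuited stub, Z_in = −jZ_0·cot(βl) = −jZ_0/tan(βl)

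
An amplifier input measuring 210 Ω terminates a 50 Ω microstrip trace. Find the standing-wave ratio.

Γ = (210 − 50)/(210 + 50) = 0.615
VSWR = (1 + 0.615)/(1 − 0.615)

VSWR ≈ 4.2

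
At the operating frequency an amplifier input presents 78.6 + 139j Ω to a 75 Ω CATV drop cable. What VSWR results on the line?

VSWR ≈ 5.08

Γ = (Z_L − Z_0)/(Z_L + Z_0) = (3.6 + j139)/(153.6 + j139)
|Γ| = 139/207 = 0.671
VSWR = (1 + |Γ|)/(1 − |Γ|) = 1.67/0.329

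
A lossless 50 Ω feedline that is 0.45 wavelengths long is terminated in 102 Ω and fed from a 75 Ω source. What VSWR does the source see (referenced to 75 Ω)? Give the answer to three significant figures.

βl = 2π × 0.45 = 162°
tan(βl) = -0.325
Z_in = Z_0·(Z_L + jZ_0·tanβl)/(Z_0 + jZ_L·tanβl) = 78.3 + j35.7 Ω
Γ_s = (Z_in − Z_s)/(Z_in + Z_s) = (3.35 + j35.7)/(153 + j35.7), |Γ_s| = 0.228
VSWR = (1 + |Γ_s|)/(1 − |Γ_s|)

VSWR ≈ 1.59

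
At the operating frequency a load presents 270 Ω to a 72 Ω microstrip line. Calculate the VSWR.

VSWR ≈ 3.75

Γ = (270 − 72)/(270 + 72) = 0.579
VSWR = (1 + 0.579)/(1 − 0.579)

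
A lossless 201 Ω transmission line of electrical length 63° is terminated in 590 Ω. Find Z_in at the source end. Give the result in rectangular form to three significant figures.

Z_in ≈ 83.7 − j87.9 Ω

tan(βl) = tan(63°) = 1.96
Z_in = Z_0·(Z_L + jZ_0·tanβl)/(Z_0 + jZ_L·tanβl)
     = 201·(590 + j394)/(201 + j1160)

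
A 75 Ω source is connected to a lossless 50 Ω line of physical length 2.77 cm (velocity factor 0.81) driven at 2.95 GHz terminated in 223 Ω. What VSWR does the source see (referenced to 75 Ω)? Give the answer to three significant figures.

λ = v/f = 0.81·c / 2.95 GHz = 0.0824 m
βl = 2π·l/λ = 2π × 0.336 = 121°
tan(βl) = -1.66
Z_in = Z_0·(Z_L + jZ_0·tanβl)/(Z_0 + jZ_L·tanβl) = 15 + j28.1 Ω
Γ_s = (Z_in − Z_s)/(Z_in + Z_s) = (-60 + j28.1)/(90 + j28.1), |Γ_s| = 0.703
VSWR = (1 + |Γ_s|)/(1 − |Γ_s|)

VSWR ≈ 5.73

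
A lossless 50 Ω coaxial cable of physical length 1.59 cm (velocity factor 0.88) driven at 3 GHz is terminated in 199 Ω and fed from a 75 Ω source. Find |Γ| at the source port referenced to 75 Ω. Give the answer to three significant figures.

|Γ| ≈ 0.687

λ = v/f = 0.88·c / 3 GHz = 0.088 m
βl = 2π·l/λ = 2π × 0.181 = 65°
tan(βl) = 2.15
Z_in = Z_0·(Z_L + jZ_0·tanβl)/(Z_0 + jZ_L·tanβl) = 15.1 − j21.5 Ω
Γ_s = (Z_in − Z_s)/(Z_in + Z_s) = (-59.9 − j21.5)/(90.1 − j21.5), |Γ_s| = 0.687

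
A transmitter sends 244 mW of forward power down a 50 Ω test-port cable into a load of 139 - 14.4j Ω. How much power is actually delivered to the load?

P_delivered ≈ 189 mW

|Γ| = |(89 − j14.4)/(189 − j14.4)| = 0.476
|Γ|² = 0.226
P_refl = |Γ|²·P_inc = 55.2 mW, P_del = (1 − |Γ|²)·P_inc = 189 mW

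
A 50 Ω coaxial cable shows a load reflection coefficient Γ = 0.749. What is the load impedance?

Z_L = Z_0·(1 + Γ)/(1 − Γ) = 50·(1.75)/(0.251)

Z_L ≈ 348 Ω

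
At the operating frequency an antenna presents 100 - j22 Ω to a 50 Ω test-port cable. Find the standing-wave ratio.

Γ = (Z_L − Z_0)/(Z_L + Z_0) = (50 − j22)/(150 − j22)
|Γ| = 54.6/152 = 0.36
VSWR = (1 + |Γ|)/(1 − |Γ|) = 1.36/0.64

VSWR ≈ 2.13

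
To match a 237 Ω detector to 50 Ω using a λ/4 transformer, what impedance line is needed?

Z_qwt = √(Z_0·R_L) = √(50 × 237) = √11850

Z_qwt ≈ 109 Ω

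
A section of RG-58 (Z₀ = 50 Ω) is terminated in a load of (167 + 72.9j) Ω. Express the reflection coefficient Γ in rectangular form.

Γ = (Z_L − Z_0)/(Z_L + Z_0) = (117 + j72.9)/(217 + j72.9)

Γ ≈ 0.586 + j0.139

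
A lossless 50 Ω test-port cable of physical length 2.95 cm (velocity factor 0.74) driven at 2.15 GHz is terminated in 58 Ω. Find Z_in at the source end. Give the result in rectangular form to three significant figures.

λ = v/f = 0.74·c / 2.15 GHz = 0.103 m
βl = 2π·l/λ = 2π × 0.286 = 103°
tan(βl) = tan(103°) = -4.38
Z_in = Z_0·(Z_L + jZ_0·tanβl)/(Z_0 + jZ_L·tanβl)
     = 50·(58 − j219)/(50 − j254)

Z_in ≈ 43.7 + j2.82 Ω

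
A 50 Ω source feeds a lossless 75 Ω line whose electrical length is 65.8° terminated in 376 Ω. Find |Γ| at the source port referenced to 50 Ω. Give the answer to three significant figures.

tan(βl) = 2.23
Z_in = Z_0·(Z_L + jZ_0·tanβl)/(Z_0 + jZ_L·tanβl) = 17.8 − j32.1 Ω
Γ_s = (Z_in − Z_s)/(Z_in + Z_s) = (-32.2 − j32.1)/(67.8 − j32.1), |Γ_s| = 0.606

|Γ| ≈ 0.606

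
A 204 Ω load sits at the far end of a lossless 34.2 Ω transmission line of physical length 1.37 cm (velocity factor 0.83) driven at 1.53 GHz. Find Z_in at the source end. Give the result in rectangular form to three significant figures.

λ = v/f = 0.83·c / 1.53 GHz = 0.163 m
βl = 2π·l/λ = 2π × 0.0842 = 30.3°
tan(βl) = tan(30.3°) = 0.584
Z_in = Z_0·(Z_L + jZ_0·tanβl)/(Z_0 + jZ_L·tanβl)
     = 34.2·(204 + j20)/(34.2 + j119)

Z_in ≈ 20.8 − j52.5 Ω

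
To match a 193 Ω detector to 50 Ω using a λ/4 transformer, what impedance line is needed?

Z_qwt ≈ 98.2 Ω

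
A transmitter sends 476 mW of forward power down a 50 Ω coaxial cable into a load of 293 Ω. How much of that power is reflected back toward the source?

P_reflected ≈ 239 mW

Γ = (293 − 50)/(293 + 50) = 0.708
|Γ|² = 0.502
P_refl = |Γ|²·P_inc = 239 mW, P_del = (1 − |Γ|²)·P_inc = 237 mW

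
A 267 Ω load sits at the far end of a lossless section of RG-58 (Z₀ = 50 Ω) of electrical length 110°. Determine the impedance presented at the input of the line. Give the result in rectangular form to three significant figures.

Z_in ≈ 10.6 + j17.5 Ω

tan(βl) = tan(110°) = -2.75
Z_in = Z_0·(Z_L + jZ_0·tanβl)/(Z_0 + jZ_L·tanβl)
     = 50·(267 − j137)/(50 − j734)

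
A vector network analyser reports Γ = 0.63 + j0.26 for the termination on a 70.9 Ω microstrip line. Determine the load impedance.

Z_L = Z_0·(1 + Γ)/(1 − Γ) = 70.9·(1.63 + j0.26)/(0.37 − j0.26)

Z_L ≈ 186 + j180 Ω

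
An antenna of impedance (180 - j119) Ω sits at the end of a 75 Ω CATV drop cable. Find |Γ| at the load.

|Γ| ≈ 0.564

Γ = (Z_L − Z_0)/(Z_L + Z_0) = (105 − j119)/(255 − j119)
|Γ| = 159/281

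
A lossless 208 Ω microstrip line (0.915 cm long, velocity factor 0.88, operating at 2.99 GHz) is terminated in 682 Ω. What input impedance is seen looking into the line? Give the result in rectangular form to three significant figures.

λ = v/f = 0.88·c / 2.99 GHz = 0.0883 m
βl = 2π·l/λ = 2π × 0.104 = 37.3°
tan(βl) = tan(37.3°) = 0.762
Z_in = Z_0·(Z_L + jZ_0·tanβl)/(Z_0 + jZ_L·tanβl)
     = 208·(682 + j158)/(208 + j520)

Z_in ≈ 149 − j213 Ω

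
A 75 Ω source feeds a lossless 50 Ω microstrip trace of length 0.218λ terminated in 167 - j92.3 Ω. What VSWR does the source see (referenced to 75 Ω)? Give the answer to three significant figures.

βl = 2π × 0.218 = 78.5°
tan(βl) = 4.91
Z_in = Z_0·(Z_L + jZ_0·tanβl)/(Z_0 + jZ_L·tanβl) = 11.3 − j3.24 Ω
Γ_s = (Z_in − Z_s)/(Z_in + Z_s) = (-63.7 − j3.24)/(86.3 − j3.24), |Γ_s| = 0.738
VSWR = (1 + |Γ_s|)/(1 − |Γ_s|)

VSWR ≈ 6.63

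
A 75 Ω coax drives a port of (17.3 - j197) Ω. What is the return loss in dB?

RL ≈ 0.504 dB

Γ = (-57.7 − j197)/(92.3 − j197), |Γ| = 0.944
RL = −20·log₁₀|Γ| = −20·log₁₀(0.944)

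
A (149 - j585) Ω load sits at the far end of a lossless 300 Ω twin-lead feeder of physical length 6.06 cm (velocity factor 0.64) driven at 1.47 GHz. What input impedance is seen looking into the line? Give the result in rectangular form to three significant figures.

Z_in ≈ 496 − j1080 Ω

λ = v/f = 0.64·c / 1.47 GHz = 0.131 m
βl = 2π·l/λ = 2π × 0.464 = 167°
tan(βl) = tan(167°) = -0.23
Z_in = Z_0·(Z_L + jZ_0·tanβl)/(Z_0 + jZ_L·tanβl)
     = 300·(149 − j654)/(165 − j34.3)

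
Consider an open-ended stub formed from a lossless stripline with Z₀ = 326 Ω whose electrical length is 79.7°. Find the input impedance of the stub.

tan(βl) = 5.5
For an open-ended stub, Z_in = −jZ_0·cot(βl) = −jZ_0/tan(βl)

Z_in ≈ −j59.2 Ω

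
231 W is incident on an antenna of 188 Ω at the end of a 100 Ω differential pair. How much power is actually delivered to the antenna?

P_delivered ≈ 209 W

Γ = (188 − 100)/(188 + 100) = 0.306
|Γ|² = 0.0934
P_refl = |Γ|²·P_inc = 21.6 W, P_del = (1 − |Γ|²)·P_inc = 209 W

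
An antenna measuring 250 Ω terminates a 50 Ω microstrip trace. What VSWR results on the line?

VSWR ≈ 5

For a purely resistive load, VSWR = R_L/Z_0 or Z_0/R_L (whichever > 1) = 250/50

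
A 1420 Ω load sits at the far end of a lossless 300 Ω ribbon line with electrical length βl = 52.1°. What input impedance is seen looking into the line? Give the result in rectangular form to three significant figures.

Z_in ≈ 99.1 − j217 Ω

tan(βl) = tan(52.1°) = 1.28
Z_in = Z_0·(Z_L + jZ_0·tanβl)/(Z_0 + jZ_L·tanβl)
     = 300·(1420 + j385)/(300 + j1820)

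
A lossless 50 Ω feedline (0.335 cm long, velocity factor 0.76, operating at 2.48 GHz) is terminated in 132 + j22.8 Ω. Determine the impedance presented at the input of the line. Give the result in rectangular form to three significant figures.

Z_in ≈ 118 − j42.8 Ω

λ = v/f = 0.76·c / 2.48 GHz = 0.0919 m
βl = 2π·l/λ = 2π × 0.0364 = 13.1°
tan(βl) = tan(13.1°) = 0.233
Z_in = Z_0·(Z_L + jZ_0·tanβl)/(Z_0 + jZ_L·tanβl)
     = 50·(132 + j34.5)/(44.7 + j30.8)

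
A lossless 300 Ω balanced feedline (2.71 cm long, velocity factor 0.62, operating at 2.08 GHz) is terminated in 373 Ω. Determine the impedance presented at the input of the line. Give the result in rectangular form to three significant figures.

λ = v/f = 0.62·c / 2.08 GHz = 0.0894 m
βl = 2π·l/λ = 2π × 0.303 = 109°
tan(βl) = tan(109°) = -2.89
Z_in = Z_0·(Z_L + jZ_0·tanβl)/(Z_0 + jZ_L·tanβl)
     = 300·(373 − j866)/(300 − j1080)

Z_in ≈ 251 + j34 Ω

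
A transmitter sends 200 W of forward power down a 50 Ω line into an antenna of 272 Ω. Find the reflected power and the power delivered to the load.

Γ = (272 − 50)/(272 + 50) = 0.689
|Γ|² = 0.475
P_refl = |Γ|²·P_inc = 95.1 W, P_del = (1 − |Γ|²)·P_inc = 105 W

P_reflected ≈ 95.1 W; P_delivered ≈ 105 W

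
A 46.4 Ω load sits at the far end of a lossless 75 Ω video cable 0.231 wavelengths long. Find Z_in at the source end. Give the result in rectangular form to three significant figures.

βl = 2π × 0.231 = 83.2°
tan(βl) = tan(83.2°) = 8.34
Z_in = Z_0·(Z_L + jZ_0·tanβl)/(Z_0 + jZ_L·tanβl)
     = 75·(46.4 + j625)/(75 + j387)

Z_in ≈ 119 + j14 Ω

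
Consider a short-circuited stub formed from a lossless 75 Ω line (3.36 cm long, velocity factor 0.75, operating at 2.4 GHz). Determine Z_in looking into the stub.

Z_in ≈ −j92.5 Ω

λ = v/f = 0.75·c / 2.4 GHz = 0.0938 m
βl = 2π·l/λ = 2π × 0.358 = 129°
tan(βl) = -1.23
For a short-circuited stub, Z_in = jZ_0·tan(βl)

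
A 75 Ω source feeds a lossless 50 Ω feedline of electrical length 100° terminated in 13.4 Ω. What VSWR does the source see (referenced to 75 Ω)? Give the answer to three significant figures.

VSWR ≈ 2.59

tan(βl) = -5.67
Z_in = Z_0·(Z_L + jZ_0·tanβl)/(Z_0 + jZ_L·tanβl) = 134 − j79.5 Ω
Γ_s = (Z_in − Z_s)/(Z_in + Z_s) = (59.3 − j79.5)/(209 − j79.5), |Γ_s| = 0.443
VSWR = (1 + |Γ_s|)/(1 − |Γ_s|)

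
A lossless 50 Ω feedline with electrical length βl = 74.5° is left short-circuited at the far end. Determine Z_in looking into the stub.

Z_in ≈ +j180 Ω

tan(βl) = 3.61
For a short-circuited stub, Z_in = jZ_0·tan(βl)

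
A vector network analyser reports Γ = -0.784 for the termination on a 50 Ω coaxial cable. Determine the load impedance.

Z_L ≈ 6.05 Ω

Z_L = Z_0·(1 + Γ)/(1 − Γ) = 50·(0.216)/(1.78)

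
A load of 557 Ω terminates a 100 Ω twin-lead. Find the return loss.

RL ≈ 3.15 dB

Γ = (557 − 100)/(557 + 100) = 0.696
RL = −20·log₁₀|Γ| = −20·log₁₀(0.696)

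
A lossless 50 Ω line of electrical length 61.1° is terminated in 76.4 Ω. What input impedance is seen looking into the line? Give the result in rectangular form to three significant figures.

Z_in ≈ 37.8 − j14 Ω

tan(βl) = tan(61.1°) = 1.81
Z_in = Z_0·(Z_L + jZ_0·tanβl)/(Z_0 + jZ_L·tanβl)
     = 50·(76.4 + j90.6)/(50 + j138)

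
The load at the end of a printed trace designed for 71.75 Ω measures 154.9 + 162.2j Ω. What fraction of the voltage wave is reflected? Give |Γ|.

|Γ| ≈ 0.654

Γ = (Z_L − Z_0)/(Z_L + Z_0) = (83.15 + j162.2)/(226.7 + j162.2)
|Γ| = 182/279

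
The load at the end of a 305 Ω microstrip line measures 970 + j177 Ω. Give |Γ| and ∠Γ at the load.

Γ ≈ 0.535 ∠ 7°

Γ = (Z_L − Z_0)/(Z_L + Z_0) = (665 + j177)/(1275 + j177)
|Γ| = 688/1290 = 0.535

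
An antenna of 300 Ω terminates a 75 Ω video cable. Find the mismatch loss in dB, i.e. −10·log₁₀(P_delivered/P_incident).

Γ = (300 − 75)/(300 + 75) = 0.6
|Γ|² = 0.36, so P_del/P_inc = 1 − |Γ|² = 0.64
ML = −10·log₁₀(1 − |Γ|²)

mismatch loss ≈ 1.94 dB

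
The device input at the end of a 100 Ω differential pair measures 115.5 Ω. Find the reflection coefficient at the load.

Γ = 0.0719

Γ = (Z_L − Z_0)/(Z_L + Z_0) = (115.5 − 100)/(115.5 + 100) = 15.5/215.5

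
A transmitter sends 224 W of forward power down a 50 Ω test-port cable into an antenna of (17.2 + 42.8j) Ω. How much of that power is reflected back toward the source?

P_reflected ≈ 103 W

|Γ| = |(-32.8 + j42.8)/(67.2 + j42.8)| = 0.677
|Γ|² = 0.458
P_refl = |Γ|²·P_inc = 103 W, P_del = (1 − |Γ|²)·P_inc = 121 W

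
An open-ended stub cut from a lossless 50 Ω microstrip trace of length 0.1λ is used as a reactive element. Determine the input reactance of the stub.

βl = 2π × 0.1 = 36°
tan(βl) = 0.727
For an open-ended stub, Z_in = −jZ_0·cot(βl) = −jZ_0/tan(βl)

X_in ≈ -68.8 Ω (capacitive)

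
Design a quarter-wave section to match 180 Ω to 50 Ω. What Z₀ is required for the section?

Z_qwt = √(Z_0·R_L) = √(50 × 180) = √9000

Z_qwt ≈ 94.9 Ω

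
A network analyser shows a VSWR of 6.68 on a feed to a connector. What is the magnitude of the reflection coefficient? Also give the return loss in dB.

|Γ| ≈ 0.74; return loss ≈ 2.62 dB

|Γ| = (S − 1)/(S + 1) = (6.68 − 1)/(6.68 + 1) = 5.68/7.68
RL = −20·log₁₀|Γ| = −20·log₁₀(0.74)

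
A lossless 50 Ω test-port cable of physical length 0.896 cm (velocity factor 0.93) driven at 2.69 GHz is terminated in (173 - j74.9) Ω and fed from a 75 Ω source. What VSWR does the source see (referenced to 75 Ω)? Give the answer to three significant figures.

λ = v/f = 0.93·c / 2.69 GHz = 0.104 m
βl = 2π·l/λ = 2π × 0.0864 = 31.1°
tan(βl) = 0.603
Z_in = Z_0·(Z_L + jZ_0·tanβl)/(Z_0 + jZ_L·tanβl) = 29.6 − j55.9 Ω
Γ_s = (Z_in − Z_s)/(Z_in + Z_s) = (-45.4 − j55.9)/(105 − j55.9), |Γ_s| = 0.608
VSWR = (1 + |Γ_s|)/(1 − |Γ_s|)

VSWR ≈ 4.1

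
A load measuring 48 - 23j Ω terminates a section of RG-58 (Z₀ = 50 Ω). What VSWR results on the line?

VSWR ≈ 1.6

Γ = (Z_L − Z_0)/(Z_L + Z_0) = (-2 − j23)/(98 − j23)
|Γ| = 23.1/101 = 0.229
VSWR = (1 + |Γ|)/(1 − |Γ|) = 1.23/0.771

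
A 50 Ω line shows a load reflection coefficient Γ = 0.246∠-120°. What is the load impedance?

Z_L = Z_0·(1 + Γ)/(1 − Γ) = 50·(0.877 − j0.213)/(1.12 + j0.213)

Z_L ≈ 36 − j16.3 Ω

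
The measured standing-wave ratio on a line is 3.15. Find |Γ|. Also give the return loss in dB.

|Γ| = (S − 1)/(S + 1) = (3.15 − 1)/(3.15 + 1) = 2.15/4.15
RL = −20·log₁₀|Γ| = −20·log₁₀(0.518)

|Γ| ≈ 0.518; return loss ≈ 5.71 dB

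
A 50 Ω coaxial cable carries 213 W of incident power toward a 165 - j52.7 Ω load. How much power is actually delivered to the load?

P_delivered ≈ 143 W

|Γ| = |(115 − j52.7)/(215 − j52.7)| = 0.571
|Γ|² = 0.327
P_refl = |Γ|²·P_inc = 69.6 W, P_del = (1 − |Γ|²)·P_inc = 143 W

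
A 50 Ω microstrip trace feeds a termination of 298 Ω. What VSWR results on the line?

Γ = (298 − 50)/(298 + 50) = 0.713
VSWR = (1 + 0.713)/(1 − 0.713)

VSWR ≈ 5.96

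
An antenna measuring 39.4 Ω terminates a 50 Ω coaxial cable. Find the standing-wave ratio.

VSWR ≈ 1.27

For a purely resistive load, VSWR = R_L/Z_0 or Z_0/R_L (whichever > 1) = 50/39.4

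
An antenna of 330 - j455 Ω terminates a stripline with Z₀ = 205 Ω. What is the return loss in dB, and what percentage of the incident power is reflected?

Γ = (125 − j455)/(535 − j455), |Γ| = 0.672
RL = −20·log₁₀(0.672) = 3.45 dB
P_refl/P_inc = |Γ|² = 0.451

RL ≈ 3.45 dB; 45.1% of incident power reflected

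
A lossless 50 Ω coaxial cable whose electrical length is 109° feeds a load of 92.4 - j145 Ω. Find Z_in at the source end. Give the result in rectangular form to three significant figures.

Z_in ≈ 10.4 + j31.6 Ω

tan(βl) = tan(109°) = -2.9
Z_in = Z_0·(Z_L + jZ_0·tanβl)/(Z_0 + jZ_L·tanβl)
     = 50·(92.4 − j290)/(-371 − j268)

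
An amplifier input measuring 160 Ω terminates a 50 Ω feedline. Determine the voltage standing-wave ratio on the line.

VSWR ≈ 3.2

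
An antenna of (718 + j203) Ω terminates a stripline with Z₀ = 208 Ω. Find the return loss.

Γ = (510 + j203)/(926 + j203), |Γ| = 0.579
RL = −20·log₁₀|Γ| = −20·log₁₀(0.579)

RL ≈ 4.75 dB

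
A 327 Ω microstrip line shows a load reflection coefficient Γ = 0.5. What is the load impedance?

Z_L = Z_0·(1 + Γ)/(1 − Γ) = 327·(1.5)/(0.5)

Z_L ≈ 981 Ω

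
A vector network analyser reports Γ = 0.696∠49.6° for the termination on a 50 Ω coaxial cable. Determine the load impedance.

Z_L = Z_0·(1 + Γ)/(1 − Γ) = 50·(1.45 + j0.53)/(0.549 − j0.53)

Z_L ≈ 44.3 + j91 Ω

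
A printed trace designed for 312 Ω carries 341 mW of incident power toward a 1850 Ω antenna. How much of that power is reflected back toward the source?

P_reflected ≈ 173 mW

Γ = (1850 − 312)/(1850 + 312) = 0.711
|Γ|² = 0.506
P_refl = |Γ|²·P_inc = 173 mW, P_del = (1 − |Γ|²)·P_inc = 168 mW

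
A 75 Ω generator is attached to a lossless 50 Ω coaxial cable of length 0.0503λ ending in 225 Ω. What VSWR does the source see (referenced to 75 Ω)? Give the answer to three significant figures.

VSWR ≈ 3.38

βl = 2π × 0.0503 = 18.1°
tan(βl) = 0.327
Z_in = Z_0·(Z_L + jZ_0·tanβl)/(Z_0 + jZ_L·tanβl) = 78.7 − j99.4 Ω
Γ_s = (Z_in − Z_s)/(Z_in + Z_s) = (3.68 − j99.4)/(154 − j99.4), |Γ_s| = 0.544
VSWR = (1 + |Γ_s|)/(1 − |Γ_s|)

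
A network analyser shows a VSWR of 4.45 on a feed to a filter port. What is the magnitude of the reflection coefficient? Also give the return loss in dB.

|Γ| = (S − 1)/(S + 1) = (4.45 − 1)/(4.45 + 1) = 3.45/5.45
RL = −20·log₁₀|Γ| = −20·log₁₀(0.633)

|Γ| ≈ 0.633; return loss ≈ 3.97 dB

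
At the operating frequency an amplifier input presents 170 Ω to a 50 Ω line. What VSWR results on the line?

VSWR ≈ 3.4

For a purely resistive load, VSWR = R_L/Z_0 or Z_0/R_L (whichever > 1) = 170/50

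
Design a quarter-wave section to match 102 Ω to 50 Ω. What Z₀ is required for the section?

Z_qwt ≈ 71.4 Ω

Z_qwt = √(Z_0·R_L) = √(50 × 102) = √5100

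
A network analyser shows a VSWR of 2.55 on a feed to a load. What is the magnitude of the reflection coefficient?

|Γ| ≈ 0.437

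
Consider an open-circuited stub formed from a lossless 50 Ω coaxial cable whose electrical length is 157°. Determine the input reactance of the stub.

X_in ≈ 118 Ω (inductive)

tan(βl) = -0.424
For an open-circuited stub, Z_in = −jZ_0·cot(βl) = −jZ_0/tan(βl)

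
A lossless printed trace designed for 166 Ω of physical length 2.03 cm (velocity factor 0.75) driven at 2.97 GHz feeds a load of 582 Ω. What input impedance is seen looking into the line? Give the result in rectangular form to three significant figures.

λ = v/f = 0.75·c / 2.97 GHz = 0.0758 m
βl = 2π·l/λ = 2π × 0.268 = 96.5°
tan(βl) = tan(96.5°) = -8.82
Z_in = Z_0·(Z_L + jZ_0·tanβl)/(Z_0 + jZ_L·tanβl)
     = 166·(582 − j1460)/(166 − j5140)

Z_in ≈ 47.9 + j17.3 Ω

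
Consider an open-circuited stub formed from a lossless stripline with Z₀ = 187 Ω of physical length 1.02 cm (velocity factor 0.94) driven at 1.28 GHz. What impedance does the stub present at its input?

λ = v/f = 0.94·c / 1.28 GHz = 0.22 m
βl = 2π·l/λ = 2π × 0.0463 = 16.7°
tan(βl) = 0.299
For an open-circuited stub, Z_in = −jZ_0·cot(βl) = −jZ_0/tan(βl)

Z_in ≈ −j625 Ω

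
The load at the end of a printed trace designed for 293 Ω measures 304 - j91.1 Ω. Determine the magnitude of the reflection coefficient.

|Γ| ≈ 0.152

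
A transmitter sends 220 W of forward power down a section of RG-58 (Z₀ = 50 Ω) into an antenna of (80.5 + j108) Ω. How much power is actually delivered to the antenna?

P_delivered ≈ 123 W

|Γ| = |(30.5 + j108)/(130.5 + j108)| = 0.663
|Γ|² = 0.439
P_refl = |Γ|²·P_inc = 96.6 W, P_del = (1 − |Γ|²)·P_inc = 123 W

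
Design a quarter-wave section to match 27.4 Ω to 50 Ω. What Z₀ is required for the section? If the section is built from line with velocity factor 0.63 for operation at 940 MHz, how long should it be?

Z_qwt = √(Z_0·R_L) = √(50 × 27.4) = √1370
λ = 0.63·c/f = 0.201 m, so l = λ/4 = 0.0503 m

Z_qwt ≈ 37 Ω; length ≈ 5.03 cm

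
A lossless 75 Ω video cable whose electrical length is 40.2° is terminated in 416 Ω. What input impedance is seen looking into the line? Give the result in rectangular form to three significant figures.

tan(βl) = tan(40.2°) = 0.845
Z_in = Z_0·(Z_L + jZ_0·tanβl)/(Z_0 + jZ_L·tanβl)
     = 75·(416 + j63.4)/(75 + j352)

Z_in ≈ 31 − j82.1 Ω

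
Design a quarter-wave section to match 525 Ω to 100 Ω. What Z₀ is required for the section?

Z_qwt = √(Z_0·R_L) = √(100 × 525) = √52500

Z_qwt ≈ 229 Ω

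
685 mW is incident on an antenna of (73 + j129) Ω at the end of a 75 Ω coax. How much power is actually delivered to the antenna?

P_delivered ≈ 389 mW

|Γ| = |(-2 + j129)/(148 + j129)| = 0.657
|Γ|² = 0.432
P_refl = |Γ|²·P_inc = 296 mW, P_del = (1 − |Γ|²)·P_inc = 389 mW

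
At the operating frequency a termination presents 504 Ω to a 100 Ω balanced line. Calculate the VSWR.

Γ = (504 − 100)/(504 + 100) = 0.669
VSWR = (1 + 0.669)/(1 − 0.669)

VSWR ≈ 5.04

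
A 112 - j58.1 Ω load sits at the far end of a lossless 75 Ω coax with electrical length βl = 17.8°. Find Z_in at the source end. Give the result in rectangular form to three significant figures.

Z_in ≈ 69.1 − j53.8 Ω

tan(βl) = tan(17.8°) = 0.321
Z_in = Z_0·(Z_L + jZ_0·tanβl)/(Z_0 + jZ_L·tanβl)
     = 75·(112 − j34)/(93.7 + j36)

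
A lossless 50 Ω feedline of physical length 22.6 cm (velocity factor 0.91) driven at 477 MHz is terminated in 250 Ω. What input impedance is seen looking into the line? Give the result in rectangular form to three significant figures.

λ = v/f = 0.91·c / 477 MHz = 0.572 m
βl = 2π·l/λ = 2π × 0.395 = 142°
tan(βl) = tan(142°) = -0.777
Z_in = Z_0·(Z_L + jZ_0·tanβl)/(Z_0 + jZ_L·tanβl)
     = 50·(250 − j38.8)/(50 − j194)

Z_in ≈ 24.9 + j57.9 Ω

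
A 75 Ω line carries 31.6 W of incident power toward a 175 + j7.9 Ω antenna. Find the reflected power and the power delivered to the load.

|Γ| = |(100 + j7.9)/(250 + j7.9)| = 0.401
|Γ|² = 0.161
P_refl = |Γ|²·P_inc = 5.08 W, P_del = (1 − |Γ|²)·P_inc = 26.5 W

P_reflected ≈ 5.08 W; P_delivered ≈ 26.5 W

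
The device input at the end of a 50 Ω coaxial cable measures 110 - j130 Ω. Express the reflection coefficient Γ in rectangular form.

Γ = (Z_L − Z_0)/(Z_L + Z_0) = (60 − j130)/(160 − j130)

Γ ≈ 0.624 − j0.306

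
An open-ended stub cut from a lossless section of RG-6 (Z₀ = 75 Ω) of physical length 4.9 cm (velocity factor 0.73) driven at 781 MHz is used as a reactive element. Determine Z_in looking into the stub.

λ = v/f = 0.73·c / 781 MHz = 0.28 m
βl = 2π·l/λ = 2π × 0.175 = 62.9°
tan(βl) = 1.95
For an open-ended stub, Z_in = −jZ_0·cot(βl) = −jZ_0/tan(βl)

Z_in ≈ −j38.4 Ω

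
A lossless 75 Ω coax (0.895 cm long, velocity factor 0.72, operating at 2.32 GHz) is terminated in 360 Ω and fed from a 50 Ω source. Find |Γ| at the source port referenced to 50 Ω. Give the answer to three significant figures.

λ = v/f = 0.72·c / 2.32 GHz = 0.0931 m
βl = 2π·l/λ = 2π × 0.0961 = 34.6°
tan(βl) = 0.69
Z_in = Z_0·(Z_L + jZ_0·tanβl)/(Z_0 + jZ_L·tanβl) = 44.4 − j95.3 Ω
Γ_s = (Z_in − Z_s)/(Z_in + Z_s) = (-5.61 − j95.3)/(94.4 − j95.3), |Γ_s| = 0.712

|Γ| ≈ 0.712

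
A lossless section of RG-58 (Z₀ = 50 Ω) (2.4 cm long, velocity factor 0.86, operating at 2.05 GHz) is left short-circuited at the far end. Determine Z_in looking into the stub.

λ = v/f = 0.86·c / 2.05 GHz = 0.126 m
βl = 2π·l/λ = 2π × 0.191 = 68.7°
tan(βl) = 2.56
For a short-circuited stub, Z_in = jZ_0·tan(βl)

Z_in ≈ +j128 Ω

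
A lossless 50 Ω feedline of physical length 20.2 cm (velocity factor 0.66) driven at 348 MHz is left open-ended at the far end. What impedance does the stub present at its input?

λ = v/f = 0.66·c / 348 MHz = 0.569 m
βl = 2π·l/λ = 2π × 0.355 = 128°
tan(βl) = -1.29
For an open-ended stub, Z_in = −jZ_0·cot(βl) = −jZ_0/tan(βl)

Z_in ≈ +j38.8 Ω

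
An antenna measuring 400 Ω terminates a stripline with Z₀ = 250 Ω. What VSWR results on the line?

VSWR ≈ 1.6

Γ = (400 − 250)/(400 + 250) = 0.231
VSWR = (1 + 0.231)/(1 − 0.231)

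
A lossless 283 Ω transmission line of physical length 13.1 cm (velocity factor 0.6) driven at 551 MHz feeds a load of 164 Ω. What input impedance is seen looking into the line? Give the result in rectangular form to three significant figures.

Z_in ≈ 212 − j115 Ω

λ = v/f = 0.6·c / 551 MHz = 0.327 m
βl = 2π·l/λ = 2π × 0.401 = 144°
tan(βl) = tan(144°) = -0.717
Z_in = Z_0·(Z_L + jZ_0·tanβl)/(Z_0 + jZ_L·tanβl)
     = 283·(164 − j203)/(283 − j118)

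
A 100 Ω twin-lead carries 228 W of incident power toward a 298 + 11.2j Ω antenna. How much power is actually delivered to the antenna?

P_delivered ≈ 171 W

|Γ| = |(198 + j11.2)/(398 + j11.2)| = 0.498
|Γ|² = 0.248
P_refl = |Γ|²·P_inc = 56.6 W, P_del = (1 − |Γ|²)·P_inc = 171 W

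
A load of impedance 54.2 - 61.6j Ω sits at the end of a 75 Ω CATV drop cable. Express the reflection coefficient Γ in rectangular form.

Γ = (Z_L − Z_0)/(Z_L + Z_0) = (-20.8 − j61.6)/(129.2 − j61.6)

Γ ≈ 0.054 − j0.451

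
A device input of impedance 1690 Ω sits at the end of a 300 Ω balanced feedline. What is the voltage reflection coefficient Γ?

Γ = (Z_L − Z_0)/(Z_L + Z_0) = (1690 − 300)/(1690 + 300) = 1390/1990

Γ = 0.698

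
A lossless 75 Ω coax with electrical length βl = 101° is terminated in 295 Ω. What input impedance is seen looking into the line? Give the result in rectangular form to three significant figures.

Z_in ≈ 19.7 + j13.6 Ω

tan(βl) = tan(101°) = -5.14
Z_in = Z_0·(Z_L + jZ_0·tanβl)/(Z_0 + jZ_L·tanβl)
     = 75·(295 − j386)/(75 − j1520)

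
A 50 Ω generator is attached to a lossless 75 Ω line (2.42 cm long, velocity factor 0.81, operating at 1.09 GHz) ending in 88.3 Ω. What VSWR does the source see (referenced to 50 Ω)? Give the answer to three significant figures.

λ = v/f = 0.81·c / 1.09 GHz = 0.223 m
βl = 2π·l/λ = 2π × 0.109 = 39.1°
tan(βl) = 0.812
Z_in = Z_0·(Z_L + jZ_0·tanβl)/(Z_0 + jZ_L·tanβl) = 76.6 − j12.3 Ω
Γ_s = (Z_in − Z_s)/(Z_in + Z_s) = (26.6 − j12.3)/(127 − j12.3), |Γ_s| = 0.23
VSWR = (1 + |Γ_s|)/(1 − |Γ_s|)

VSWR ≈ 1.6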